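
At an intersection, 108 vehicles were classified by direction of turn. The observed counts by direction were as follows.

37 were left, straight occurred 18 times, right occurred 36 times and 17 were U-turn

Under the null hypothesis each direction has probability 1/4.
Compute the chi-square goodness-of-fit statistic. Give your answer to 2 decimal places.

13.41

Expected count for each of the 4 categories: 108/4 = 27.
cat           O        E   (O−E)²/E
left         37       27      3.704
straight     18       27      3.000
right        36       27      3.000
U-turn       17       27      3.704
Sum = 13.41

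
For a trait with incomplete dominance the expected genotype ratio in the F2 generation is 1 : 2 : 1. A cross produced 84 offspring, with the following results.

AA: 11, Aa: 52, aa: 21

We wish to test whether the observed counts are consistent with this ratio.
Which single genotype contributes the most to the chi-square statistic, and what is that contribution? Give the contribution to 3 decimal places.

Ratio total = 4. Expected counts: 84×1/4 = 21, 84×2/4 = 42, 84×1/4 = 21.
AA: (11 − 21)²/21 = 100/21 = 4.7619
Aa: (52 − 42)²/42 = 100/42 = 2.3810
aa: (21 − 21)²/21 = 0/21 = 0.0000
The largest term is for AA: 4.762.

AA, 4.762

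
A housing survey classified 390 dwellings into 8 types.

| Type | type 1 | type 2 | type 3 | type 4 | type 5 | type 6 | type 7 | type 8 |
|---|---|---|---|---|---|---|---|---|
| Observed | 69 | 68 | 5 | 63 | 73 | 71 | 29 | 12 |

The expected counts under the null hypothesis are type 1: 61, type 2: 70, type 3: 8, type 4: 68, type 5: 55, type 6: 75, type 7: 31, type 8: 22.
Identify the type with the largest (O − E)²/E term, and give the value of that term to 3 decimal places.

cat         O        E   (O−E)²/E
type 1     69       61     1.0492
type 2     68       70     0.0571
type 3      5        8     1.1250
type 4     63       68     0.3676
type 5     73       55     5.8909
type 6     71       75     0.2133
type 7     29       31     0.1290
type 8     12       22     4.5455
The largest term is for type 5: 5.891.

type 5, 5.891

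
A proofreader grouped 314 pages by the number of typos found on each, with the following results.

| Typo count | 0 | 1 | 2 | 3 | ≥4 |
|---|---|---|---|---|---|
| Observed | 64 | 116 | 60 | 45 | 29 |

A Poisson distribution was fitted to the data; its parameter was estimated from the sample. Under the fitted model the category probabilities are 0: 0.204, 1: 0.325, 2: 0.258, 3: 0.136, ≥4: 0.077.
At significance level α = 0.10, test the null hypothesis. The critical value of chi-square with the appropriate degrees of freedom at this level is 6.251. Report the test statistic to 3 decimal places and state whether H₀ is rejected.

8.442; reject

Expected counts E_i = n·p_i: 314×0.204 = 64.056, 314×0.325 = 102.05, 314×0.258 = 81.012, 314×0.136 = 42.704, 314×0.077 = 24.178.
χ² = (64−64.056)²/64.056 + (116−102.05)²/102.05 + (60−81.012)²/81.012 + (45−42.704)²/42.704 + (29−24.178)²/24.178
   = 0.0000 + 1.9069 + 5.4499 + 0.1234 + 0.9617
Sum = 8.442
df = 3. Since 8.442 > 6.251, we reject H₀.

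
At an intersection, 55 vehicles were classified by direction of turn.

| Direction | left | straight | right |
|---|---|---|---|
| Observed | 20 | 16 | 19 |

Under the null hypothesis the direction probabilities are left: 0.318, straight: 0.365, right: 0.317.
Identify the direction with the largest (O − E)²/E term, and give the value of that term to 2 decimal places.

Expected counts E_i = n·p_i: 55×0.318 = 17.49, 55×0.365 = 20.075, 55×0.317 = 17.435.
left: (20 − 17.49)²/17.49 = 6.3001/17.49 = 0.360
straight: (16 − 20.075)²/20.075 = 16.605625/20.075 = 0.827
right: (19 − 17.435)²/17.435 = 2.449225/17.435 = 0.140
The largest term is for straight: 0.83.

straight, 0.83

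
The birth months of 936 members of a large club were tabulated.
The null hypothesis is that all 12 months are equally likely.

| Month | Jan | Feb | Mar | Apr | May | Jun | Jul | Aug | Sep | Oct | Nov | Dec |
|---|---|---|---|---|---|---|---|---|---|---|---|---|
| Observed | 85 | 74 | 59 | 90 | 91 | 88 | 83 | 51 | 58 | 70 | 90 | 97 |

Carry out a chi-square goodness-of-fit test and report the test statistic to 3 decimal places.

Under H₀ each category has probability 1/12, so each expected count is 936/12 = 78.
cat         O        E   (O−E)²/E
Jan        85       78     0.6282
Feb        74       78     0.2051
Mar        59       78     4.6282
Apr        90       78     1.8462
May        91       78     2.1667
Jun        88       78     1.2821
Jul        83       78     0.3205
Aug        51       78     9.3462
Sep        58       78     5.1282
Oct        70       78     0.8205
Nov        90       78     1.8462
Dec        97       78     4.6282
Sum = 32.846

32.846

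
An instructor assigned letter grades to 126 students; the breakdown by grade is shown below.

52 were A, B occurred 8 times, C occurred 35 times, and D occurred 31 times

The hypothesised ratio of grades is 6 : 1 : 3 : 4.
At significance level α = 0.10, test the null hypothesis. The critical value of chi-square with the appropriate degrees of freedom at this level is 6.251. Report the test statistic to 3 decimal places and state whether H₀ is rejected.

Ratio total = 14. Expected counts: 126×6/14 = 54, 126×1/14 = 9, 126×3/14 = 27, 126×4/14 = 36.
cat         O        E   (O−E)²/E
A          52       54     0.0741
B           8        9     0.1111
C          35       27     2.3704
D          31       36     0.6944
Sum = 3.250
df = 3. Since 3.250 < 6.251, we do not reject H₀.

3.250; do not reject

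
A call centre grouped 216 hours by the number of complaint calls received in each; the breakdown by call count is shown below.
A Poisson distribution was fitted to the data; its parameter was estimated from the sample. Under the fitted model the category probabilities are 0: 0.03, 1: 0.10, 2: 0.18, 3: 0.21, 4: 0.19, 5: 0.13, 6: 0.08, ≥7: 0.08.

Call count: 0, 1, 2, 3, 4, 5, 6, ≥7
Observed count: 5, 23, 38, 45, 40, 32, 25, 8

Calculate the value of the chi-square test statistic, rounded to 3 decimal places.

9.458

Expected counts E_i = n·p_i: 216×0.03 = 6.48, 216×0.10 = 21.6, 216×0.18 = 38.88, 216×0.21 = 45.36, 216×0.19 = 41.04, 216×0.13 = 28.08, 216×0.08 = 17.28, 216×0.08 = 17.28.
cat         O        E   (O−E)²/E
0           5     6.48     0.3380
1          23     21.6     0.0907
2          38    38.88     0.0199
3          45    45.36     0.0029
4          40    41.04     0.0264
5          32    28.08     0.5472
6          25    17.28     3.4490
≥7          8    17.28     4.9837
Sum = 9.458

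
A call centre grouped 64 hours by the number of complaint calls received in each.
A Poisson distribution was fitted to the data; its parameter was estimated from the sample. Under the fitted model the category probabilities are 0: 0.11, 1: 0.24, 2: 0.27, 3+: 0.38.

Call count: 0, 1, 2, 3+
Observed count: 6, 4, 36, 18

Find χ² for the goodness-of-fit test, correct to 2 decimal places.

Expected counts E_i = n·p_i: 64×0.11 = 7.04, 64×0.24 = 15.36, 64×0.27 = 17.28, 64×0.38 = 24.32.
cat         O        E   (O−E)²/E
0           6     7.04      0.154
1           4    15.36      8.402
2          36    17.28     20.280
3+         18    24.32      1.642
Sum = 30.48

30.48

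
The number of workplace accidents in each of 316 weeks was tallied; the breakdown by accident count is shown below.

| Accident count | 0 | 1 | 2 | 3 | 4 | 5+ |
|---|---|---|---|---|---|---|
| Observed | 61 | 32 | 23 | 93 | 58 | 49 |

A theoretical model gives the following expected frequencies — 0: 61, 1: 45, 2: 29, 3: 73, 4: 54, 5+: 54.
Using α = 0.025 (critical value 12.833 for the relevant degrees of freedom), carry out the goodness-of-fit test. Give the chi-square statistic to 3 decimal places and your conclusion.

0: (61 − 61)²/61 = 0/61 = 0.0000
1: (32 − 45)²/45 = 169/45 = 3.7556
2: (23 − 29)²/29 = 36/29 = 1.2414
3: (93 − 73)²/73 = 400/73 = 5.4795
4: (58 − 54)²/54 = 16/54 = 0.2963
5+: (49 − 54)²/54 = 25/54 = 0.4630
Sum = 11.236
df = 5. Since 11.236 < 12.833, we do not reject H₀.

11.236; do not reject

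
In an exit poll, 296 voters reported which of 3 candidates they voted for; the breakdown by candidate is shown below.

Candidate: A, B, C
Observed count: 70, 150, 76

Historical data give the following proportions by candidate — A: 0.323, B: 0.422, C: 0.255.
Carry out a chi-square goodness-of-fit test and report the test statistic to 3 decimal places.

Expected counts E_i = n·p_i: 296×0.323 = 95.608, 296×0.422 = 124.912, 296×0.255 = 75.48.
A: (70 − 95.608)²/95.608 = 655.769664/95.608 = 6.8589
B: (150 − 124.912)²/124.912 = 629.407744/124.912 = 5.0388
C: (76 − 75.48)²/75.48 = 0.2704/75.48 = 0.0036
Sum = 11.901

11.901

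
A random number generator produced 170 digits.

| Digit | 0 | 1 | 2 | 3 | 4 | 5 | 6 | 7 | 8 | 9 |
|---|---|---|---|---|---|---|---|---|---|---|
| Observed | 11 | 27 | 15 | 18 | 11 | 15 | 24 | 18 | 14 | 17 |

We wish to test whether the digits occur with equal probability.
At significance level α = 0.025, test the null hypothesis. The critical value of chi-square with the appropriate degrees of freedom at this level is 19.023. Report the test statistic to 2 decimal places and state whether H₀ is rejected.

14.12; do not reject

Under H₀ each category has probability 1/10, so each expected count is 170/10 = 17.
χ² = (11−17)²/17 + (27−17)²/17 + (15−17)²/17 + (18−17)²/17 + (11−17)²/17 + (15−17)²/17 + (24−17)²/17 + (18−17)²/17 + (14−17)²/17 + (17−17)²/17
   = 2.118 + 5.882 + 0.235 + 0.059 + 2.118 + 0.235 + 2.882 + 0.059 + 0.529 + 0.000
Sum = 14.12
df = 9. Since 14.12 < 19.023, we do not reject H₀.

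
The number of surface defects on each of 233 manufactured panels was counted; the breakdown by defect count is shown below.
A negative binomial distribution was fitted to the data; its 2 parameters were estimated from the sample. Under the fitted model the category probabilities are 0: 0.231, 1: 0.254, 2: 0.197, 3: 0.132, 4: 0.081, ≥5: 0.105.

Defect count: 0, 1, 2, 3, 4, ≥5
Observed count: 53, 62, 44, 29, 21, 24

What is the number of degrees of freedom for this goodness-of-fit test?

3

There are k = 6 categories and 2 parameters estimated from the data, so df = 6 − 1 − 2 = 3.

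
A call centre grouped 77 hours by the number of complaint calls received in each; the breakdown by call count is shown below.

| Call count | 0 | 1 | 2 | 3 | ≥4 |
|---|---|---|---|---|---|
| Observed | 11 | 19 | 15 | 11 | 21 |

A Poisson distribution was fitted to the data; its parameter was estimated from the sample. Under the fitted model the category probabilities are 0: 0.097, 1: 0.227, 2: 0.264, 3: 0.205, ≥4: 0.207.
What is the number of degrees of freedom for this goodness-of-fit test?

There are k = 5 categories and 1 parameter estimated from the data, so df = 5 − 1 − 1 = 3.

3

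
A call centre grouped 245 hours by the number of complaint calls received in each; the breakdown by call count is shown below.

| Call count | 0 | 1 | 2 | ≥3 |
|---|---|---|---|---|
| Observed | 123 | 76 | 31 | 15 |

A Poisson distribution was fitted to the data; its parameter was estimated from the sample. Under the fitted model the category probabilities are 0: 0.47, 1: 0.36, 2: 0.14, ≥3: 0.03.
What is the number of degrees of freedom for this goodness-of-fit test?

2

There are k = 4 categories and 1 parameter estimated from the data, so df = 4 − 1 − 1 = 2.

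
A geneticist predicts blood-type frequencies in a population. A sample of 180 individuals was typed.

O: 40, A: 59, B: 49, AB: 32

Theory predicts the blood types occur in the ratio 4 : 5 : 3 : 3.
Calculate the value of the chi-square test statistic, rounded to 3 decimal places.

6.489

Ratio total = 15. Expected counts: 180×4/15 = 48, 180×5/15 = 60, 180×3/15 = 36, 180×3/15 = 36.
O: (40 − 48)²/48 = 64/48 = 1.3333
A: (59 − 60)²/60 = 1/60 = 0.0167
B: (49 − 36)²/36 = 169/36 = 4.6944
AB: (32 − 36)²/36 = 16/36 = 0.4444
Sum = 6.489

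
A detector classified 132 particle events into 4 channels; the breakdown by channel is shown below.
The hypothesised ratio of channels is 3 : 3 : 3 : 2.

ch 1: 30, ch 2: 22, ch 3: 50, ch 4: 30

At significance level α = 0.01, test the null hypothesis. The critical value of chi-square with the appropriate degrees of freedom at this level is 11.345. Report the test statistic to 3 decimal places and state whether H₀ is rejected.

Ratio total = 11. Expected counts: 132×3/11 = 36, 132×3/11 = 36, 132×3/11 = 36, 132×2/11 = 24.
cat         O        E   (O−E)²/E
ch 1       30       36     1.0000
ch 2       22       36     5.4444
ch 3       50       36     5.4444
ch 4       30       24     1.5000
Sum = 13.389
df = 3. Since 13.389 > 11.345, we reject H₀.

13.389; reject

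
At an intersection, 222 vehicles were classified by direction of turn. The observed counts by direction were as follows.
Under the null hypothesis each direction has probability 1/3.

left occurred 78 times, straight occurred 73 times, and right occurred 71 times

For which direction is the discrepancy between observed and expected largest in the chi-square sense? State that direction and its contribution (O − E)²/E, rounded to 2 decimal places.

left, 0.22

Under H₀ each category has probability 1/3, so each expected count is 222/3 = 74.
χ² = (78−74)²/74 + (73−74)²/74 + (71−74)²/74
   = 0.216 + 0.014 + 0.122
The largest term is for left: 0.22.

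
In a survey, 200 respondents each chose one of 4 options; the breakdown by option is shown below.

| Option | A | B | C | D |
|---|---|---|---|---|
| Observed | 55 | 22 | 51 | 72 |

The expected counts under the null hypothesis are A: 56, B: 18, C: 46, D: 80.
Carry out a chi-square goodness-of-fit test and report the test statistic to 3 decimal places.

2.250

A: (55 − 56)²/56 = 1/56 = 0.0179
B: (22 − 18)²/18 = 16/18 = 0.8889
C: (51 − 46)²/46 = 25/46 = 0.5435
D: (72 − 80)²/80 = 64/80 = 0.8000
Sum = 2.250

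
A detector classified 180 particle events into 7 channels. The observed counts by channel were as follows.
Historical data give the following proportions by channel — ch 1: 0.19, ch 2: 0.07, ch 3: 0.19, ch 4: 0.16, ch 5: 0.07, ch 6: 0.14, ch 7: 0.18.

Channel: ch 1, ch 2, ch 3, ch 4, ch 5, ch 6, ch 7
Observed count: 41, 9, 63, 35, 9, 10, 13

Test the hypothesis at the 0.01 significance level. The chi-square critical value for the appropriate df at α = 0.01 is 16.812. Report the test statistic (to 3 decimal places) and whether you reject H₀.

Expected counts E_i = n·p_i: 180×0.19 = 34.2, 180×0.07 = 12.6, 180×0.19 = 34.2, 180×0.16 = 28.8, 180×0.07 = 12.6, 180×0.14 = 25.2, 180×0.18 = 32.4.
cat         O        E   (O−E)²/E
ch 1       41     34.2     1.3520
ch 2        9     12.6     1.0286
ch 3       63     34.2    24.2526
ch 4       35     28.8     1.3347
ch 5        9     12.6     1.0286
ch 6       10     25.2     9.1683
ch 7       13     32.4    11.6160
Sum = 49.781
df = 6. Since 49.781 > 16.812, we reject H₀.

49.781; reject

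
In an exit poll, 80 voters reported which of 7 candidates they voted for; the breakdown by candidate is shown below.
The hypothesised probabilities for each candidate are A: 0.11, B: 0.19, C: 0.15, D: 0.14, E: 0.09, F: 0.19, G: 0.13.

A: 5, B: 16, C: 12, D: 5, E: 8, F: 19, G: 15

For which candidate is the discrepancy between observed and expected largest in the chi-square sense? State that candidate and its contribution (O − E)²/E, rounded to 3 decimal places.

Expected counts E_i = n·p_i: 80×0.11 = 8.8, 80×0.19 = 15.2, 80×0.15 = 12, 80×0.14 = 11.2, 80×0.09 = 7.2, 80×0.19 = 15.2, 80×0.13 = 10.4.
A: (5 − 8.8)²/8.8 = 14.44/8.8 = 1.6409
B: (16 − 15.2)²/15.2 = 0.64/15.2 = 0.0421
C: (12 − 12)²/12 = 0/12 = 0.0000
D: (5 − 11.2)²/11.2 = 38.44/11.2 = 3.4321
E: (8 − 7.2)²/7.2 = 0.64/7.2 = 0.0889
F: (19 − 15.2)²/15.2 = 14.44/15.2 = 0.9500
G: (15 − 10.4)²/10.4 = 21.16/10.4 = 2.0346
The largest term is for D: 3.432.

D, 3.432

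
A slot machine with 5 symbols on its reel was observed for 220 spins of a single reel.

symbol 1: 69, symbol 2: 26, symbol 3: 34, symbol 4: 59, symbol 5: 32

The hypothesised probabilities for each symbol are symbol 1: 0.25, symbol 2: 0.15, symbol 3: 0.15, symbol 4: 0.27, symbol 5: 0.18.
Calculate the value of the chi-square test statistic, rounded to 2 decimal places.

Expected counts E_i = n·p_i: 220×0.25 = 55, 220×0.15 = 33, 220×0.15 = 33, 220×0.27 = 59.4, 220×0.18 = 39.6.
cat           O        E   (O−E)²/E
symbol 1     69       55      3.564
symbol 2     26       33      1.485
symbol 3     34       33      0.030
symbol 4     59     59.4      0.003
symbol 5     32     39.6      1.459
Sum = 6.54

6.54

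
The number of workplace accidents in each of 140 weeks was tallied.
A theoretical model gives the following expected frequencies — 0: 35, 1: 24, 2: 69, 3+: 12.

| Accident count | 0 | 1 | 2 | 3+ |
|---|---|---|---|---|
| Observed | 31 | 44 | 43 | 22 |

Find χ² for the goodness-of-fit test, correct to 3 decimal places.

35.254

cat         O        E   (O−E)²/E
0          31       35     0.4571
1          44       24    16.6667
2          43       69     9.7971
3+         22       12     8.3333
Sum = 35.254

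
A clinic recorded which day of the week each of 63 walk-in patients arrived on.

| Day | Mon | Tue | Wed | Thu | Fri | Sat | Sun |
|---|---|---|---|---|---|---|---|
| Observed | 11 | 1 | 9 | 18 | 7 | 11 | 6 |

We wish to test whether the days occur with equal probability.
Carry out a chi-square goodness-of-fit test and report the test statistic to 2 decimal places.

18.44

Under H₀ each category has probability 1/7, so each expected count is 63/7 = 9.
Mon: (11 − 9)²/9 = 4/9 = 0.444
Tue: (1 − 9)²/9 = 64/9 = 7.111
Wed: (9 − 9)²/9 = 0/9 = 0.000
Thu: (18 − 9)²/9 = 81/9 = 9.000
Fri: (7 − 9)²/9 = 4/9 = 0.444
Sat: (11 − 9)²/9 = 4/9 = 0.444
Sun: (6 − 9)²/9 = 9/9 = 1.000
Sum = 18.44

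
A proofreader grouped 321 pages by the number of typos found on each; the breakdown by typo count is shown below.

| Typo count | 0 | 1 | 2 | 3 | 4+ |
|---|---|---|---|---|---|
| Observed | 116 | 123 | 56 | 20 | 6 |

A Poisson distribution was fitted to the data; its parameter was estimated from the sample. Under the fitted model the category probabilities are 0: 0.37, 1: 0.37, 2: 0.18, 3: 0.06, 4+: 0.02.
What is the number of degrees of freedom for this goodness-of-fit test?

There are k = 5 categories and 1 parameter estimated from the data, so df = 5 − 1 − 1 = 3.

3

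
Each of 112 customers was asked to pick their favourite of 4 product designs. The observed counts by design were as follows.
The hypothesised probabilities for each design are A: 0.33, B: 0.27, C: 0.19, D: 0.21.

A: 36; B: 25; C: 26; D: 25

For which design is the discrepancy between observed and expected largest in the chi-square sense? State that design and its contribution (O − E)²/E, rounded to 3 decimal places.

C, 1.047

Expected counts E_i = n·p_i: 112×0.33 = 36.96, 112×0.27 = 30.24, 112×0.19 = 21.28, 112×0.21 = 23.52.
A: (36 − 36.96)²/36.96 = 0.9216/36.96 = 0.0249
B: (25 − 30.24)²/30.24 = 27.4576/30.24 = 0.9080
C: (26 − 21.28)²/21.28 = 22.2784/21.28 = 1.0469
D: (25 − 23.52)²/23.52 = 2.1904/23.52 = 0.0931
The largest term is for C: 1.047.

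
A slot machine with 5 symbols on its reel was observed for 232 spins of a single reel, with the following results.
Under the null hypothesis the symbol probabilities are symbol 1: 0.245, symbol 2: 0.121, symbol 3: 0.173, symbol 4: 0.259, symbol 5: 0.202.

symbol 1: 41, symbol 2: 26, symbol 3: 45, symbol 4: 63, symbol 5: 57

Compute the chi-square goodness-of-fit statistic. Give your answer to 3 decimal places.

Expected counts E_i = n·p_i: 232×0.245 = 56.84, 232×0.121 = 28.072, 232×0.173 = 40.136, 232×0.259 = 60.088, 232×0.202 = 46.864.
χ² = (41−56.84)²/56.84 + (26−28.072)²/28.072 + (45−40.136)²/40.136 + (63−60.088)²/60.088 + (57−46.864)²/46.864
   = 4.4142 + 0.1529 + 0.5895 + 0.1411 + 2.1923
Sum = 7.490

7.490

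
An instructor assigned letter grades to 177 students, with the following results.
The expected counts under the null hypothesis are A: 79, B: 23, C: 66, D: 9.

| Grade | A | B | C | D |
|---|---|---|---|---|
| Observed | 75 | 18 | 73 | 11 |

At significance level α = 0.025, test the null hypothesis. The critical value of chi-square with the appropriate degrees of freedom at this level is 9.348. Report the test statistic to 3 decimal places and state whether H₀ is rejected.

2.476; do not reject

A: (75 − 79)²/79 = 16/79 = 0.2025
B: (18 − 23)²/23 = 25/23 = 1.0870
C: (73 − 66)²/66 = 49/66 = 0.7424
D: (11 − 9)²/9 = 4/9 = 0.4444
Sum = 2.476
df = 3. Since 2.476 < 9.348, we do not reject H₀.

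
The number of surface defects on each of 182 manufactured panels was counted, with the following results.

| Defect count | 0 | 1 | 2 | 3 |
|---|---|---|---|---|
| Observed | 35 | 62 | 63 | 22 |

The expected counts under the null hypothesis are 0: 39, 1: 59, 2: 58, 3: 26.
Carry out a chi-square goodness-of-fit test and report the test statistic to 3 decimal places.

0: (35 − 39)²/39 = 16/39 = 0.4103
1: (62 − 59)²/59 = 9/59 = 0.1525
2: (63 − 58)²/58 = 25/58 = 0.4310
3: (22 − 26)²/26 = 16/26 = 0.6154
Sum = 1.609

1.609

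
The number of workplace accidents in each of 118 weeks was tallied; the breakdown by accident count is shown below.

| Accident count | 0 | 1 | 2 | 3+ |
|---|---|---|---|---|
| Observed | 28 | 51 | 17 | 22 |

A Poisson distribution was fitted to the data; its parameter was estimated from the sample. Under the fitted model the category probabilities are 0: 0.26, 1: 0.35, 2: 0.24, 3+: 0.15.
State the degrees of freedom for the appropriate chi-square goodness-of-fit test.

There are k = 4 categories and 1 parameter estimated from the data, so df = 4 − 1 − 1 = 2.

2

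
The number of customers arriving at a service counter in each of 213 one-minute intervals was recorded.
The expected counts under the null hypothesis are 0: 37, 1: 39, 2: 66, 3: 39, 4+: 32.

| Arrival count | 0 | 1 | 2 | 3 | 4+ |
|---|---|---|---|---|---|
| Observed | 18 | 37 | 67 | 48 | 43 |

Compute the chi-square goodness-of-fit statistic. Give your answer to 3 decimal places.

cat         O        E   (O−E)²/E
0          18       37     9.7568
1          37       39     0.1026
2          67       66     0.0152
3          48       39     2.0769
4+         43       32     3.7813
Sum = 15.733

15.733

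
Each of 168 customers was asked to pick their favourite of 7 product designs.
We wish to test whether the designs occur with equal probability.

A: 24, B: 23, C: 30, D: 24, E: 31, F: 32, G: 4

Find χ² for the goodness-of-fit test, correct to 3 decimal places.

22.917

Expected count for each of the 7 categories: 168/7 = 24.
cat         O        E   (O−E)²/E
A          24       24     0.0000
B          23       24     0.0417
C          30       24     1.5000
D          24       24     0.0000
E          31       24     2.0417
F          32       24     2.6667
G           4       24    16.6667
Sum = 22.917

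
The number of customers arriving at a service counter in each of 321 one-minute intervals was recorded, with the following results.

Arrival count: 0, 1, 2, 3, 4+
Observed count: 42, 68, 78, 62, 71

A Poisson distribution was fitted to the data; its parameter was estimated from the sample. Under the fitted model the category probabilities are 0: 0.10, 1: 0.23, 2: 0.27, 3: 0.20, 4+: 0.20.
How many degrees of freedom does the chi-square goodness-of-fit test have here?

There are k = 5 categories and 1 parameter estimated from the data, so df = 5 − 1 − 1 = 3.

3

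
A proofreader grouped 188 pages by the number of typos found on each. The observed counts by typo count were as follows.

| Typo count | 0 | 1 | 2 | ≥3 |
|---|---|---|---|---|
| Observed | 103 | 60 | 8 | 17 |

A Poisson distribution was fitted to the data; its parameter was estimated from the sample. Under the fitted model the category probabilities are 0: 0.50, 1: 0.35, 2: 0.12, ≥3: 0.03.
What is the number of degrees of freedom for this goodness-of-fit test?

2

There are k = 4 categories and 1 parameter estimated from the data, so df = 4 − 1 − 1 = 2.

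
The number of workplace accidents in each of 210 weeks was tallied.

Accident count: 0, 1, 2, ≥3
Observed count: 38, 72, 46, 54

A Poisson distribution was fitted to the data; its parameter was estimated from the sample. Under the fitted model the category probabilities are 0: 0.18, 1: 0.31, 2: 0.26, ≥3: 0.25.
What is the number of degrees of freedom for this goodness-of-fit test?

There are k = 4 categories and 1 parameter estimated from the data, so df = 4 − 1 − 1 = 2.

2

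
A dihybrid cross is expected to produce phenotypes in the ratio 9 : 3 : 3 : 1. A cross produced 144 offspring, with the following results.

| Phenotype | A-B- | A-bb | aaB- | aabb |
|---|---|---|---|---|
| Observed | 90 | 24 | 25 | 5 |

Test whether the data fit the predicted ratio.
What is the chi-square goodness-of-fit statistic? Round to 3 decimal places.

Ratio total = 16. Expected counts: 144×9/16 = 81, 144×3/16 = 27, 144×3/16 = 27, 144×1/16 = 9.
cat         O        E   (O−E)²/E
A-B-       90       81     1.0000
A-bb       24       27     0.3333
aaB-       25       27     0.1481
aabb        5        9     1.7778
Sum = 3.259

3.259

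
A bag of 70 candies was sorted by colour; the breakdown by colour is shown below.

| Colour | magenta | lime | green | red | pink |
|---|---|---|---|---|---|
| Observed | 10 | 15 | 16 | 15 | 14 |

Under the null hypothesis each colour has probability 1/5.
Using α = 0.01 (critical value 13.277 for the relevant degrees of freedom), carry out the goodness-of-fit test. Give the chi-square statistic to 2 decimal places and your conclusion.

Under H₀ each category has probability 1/5, so each expected count is 70/5 = 14.
magenta: (10 − 14)²/14 = 16/14 = 1.143
lime: (15 − 14)²/14 = 1/14 = 0.071
green: (16 − 14)²/14 = 4/14 = 0.286
red: (15 − 14)²/14 = 1/14 = 0.071
pink: (14 − 14)²/14 = 0/14 = 0.000
Sum = 1.57
df = 4. Since 1.57 < 13.277, we do not reject H₀.

1.57; do not reject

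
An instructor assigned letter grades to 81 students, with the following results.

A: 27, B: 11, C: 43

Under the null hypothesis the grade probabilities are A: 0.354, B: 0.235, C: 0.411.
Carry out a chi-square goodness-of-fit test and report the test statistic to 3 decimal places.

6.321

Expected counts E_i = n·p_i: 81×0.354 = 28.674, 81×0.235 = 19.035, 81×0.411 = 33.291.
A: (27 − 28.674)²/28.674 = 2.802276/28.674 = 0.0977
B: (11 − 19.035)²/19.035 = 64.561225/19.035 = 3.3917
C: (43 − 33.291)²/33.291 = 94.264681/33.291 = 2.8315
Sum = 6.321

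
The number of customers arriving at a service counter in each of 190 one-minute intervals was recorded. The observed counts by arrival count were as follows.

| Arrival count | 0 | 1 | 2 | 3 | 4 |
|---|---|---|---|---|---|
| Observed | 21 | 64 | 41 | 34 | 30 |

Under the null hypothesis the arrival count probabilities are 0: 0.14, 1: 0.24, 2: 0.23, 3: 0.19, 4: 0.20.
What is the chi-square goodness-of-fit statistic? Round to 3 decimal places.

10.577

Expected counts E_i = n·p_i: 190×0.14 = 26.6, 190×0.24 = 45.6, 190×0.23 = 43.7, 190×0.19 = 36.1, 190×0.20 = 38.
χ² = (21−26.6)²/26.6 + (64−45.6)²/45.6 + (41−43.7)²/43.7 + (34−36.1)²/36.1 + (30−38)²/38
   = 1.1789 + 7.4246 + 0.1668 + 0.1222 + 1.6842
Sum = 10.577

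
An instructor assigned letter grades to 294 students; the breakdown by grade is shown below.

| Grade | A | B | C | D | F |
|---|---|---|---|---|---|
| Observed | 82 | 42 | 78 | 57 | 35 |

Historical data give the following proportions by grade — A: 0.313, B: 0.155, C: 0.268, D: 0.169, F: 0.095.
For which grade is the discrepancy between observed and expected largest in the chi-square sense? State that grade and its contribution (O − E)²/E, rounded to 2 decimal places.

F, 1.79

Expected counts E_i = n·p_i: 294×0.313 = 92.022, 294×0.155 = 45.57, 294×0.268 = 78.792, 294×0.169 = 49.686, 294×0.095 = 27.93.
cat         O        E   (O−E)²/E
A          82   92.022      1.091
B          42    45.57      0.280
C          78   78.792      0.008
D          57   49.686      1.077
F          35    27.93      1.790
The largest term is for F: 1.79.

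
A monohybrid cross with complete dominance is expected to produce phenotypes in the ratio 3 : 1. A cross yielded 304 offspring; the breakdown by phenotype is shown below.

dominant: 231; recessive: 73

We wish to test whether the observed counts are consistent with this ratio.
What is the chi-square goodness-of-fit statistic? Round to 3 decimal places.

0.158

Ratio total = 4. Expected counts: 304×3/4 = 228, 304×1/4 = 76.
dominant: (231 − 228)²/228 = 9/228 = 0.0395
recessive: (73 − 76)²/76 = 9/76 = 0.1184
Sum = 0.158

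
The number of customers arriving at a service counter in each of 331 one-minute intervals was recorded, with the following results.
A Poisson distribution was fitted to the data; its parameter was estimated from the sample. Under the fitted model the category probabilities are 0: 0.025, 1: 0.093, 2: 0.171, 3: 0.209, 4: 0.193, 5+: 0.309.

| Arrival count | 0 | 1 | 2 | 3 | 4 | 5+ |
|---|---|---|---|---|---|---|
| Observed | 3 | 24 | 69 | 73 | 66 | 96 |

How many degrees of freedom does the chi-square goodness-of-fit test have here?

There are k = 6 categories and 1 parameter estimated from the data, so df = 6 − 1 − 1 = 4.

4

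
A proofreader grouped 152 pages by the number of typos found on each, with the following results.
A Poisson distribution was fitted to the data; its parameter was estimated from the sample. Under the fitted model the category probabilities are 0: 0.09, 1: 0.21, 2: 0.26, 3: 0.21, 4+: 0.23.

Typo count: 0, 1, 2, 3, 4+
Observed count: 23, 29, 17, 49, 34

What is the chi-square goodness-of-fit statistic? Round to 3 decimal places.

Expected counts E_i = n·p_i: 152×0.09 = 13.68, 152×0.21 = 31.92, 152×0.26 = 39.52, 152×0.21 = 31.92, 152×0.23 = 34.96.
cat         O        E   (O−E)²/E
0          23    13.68     6.3496
1          29    31.92     0.2671
2          17    39.52    12.8328
3          49    31.92     9.1393
4+         34    34.96     0.0264
Sum = 28.615

28.615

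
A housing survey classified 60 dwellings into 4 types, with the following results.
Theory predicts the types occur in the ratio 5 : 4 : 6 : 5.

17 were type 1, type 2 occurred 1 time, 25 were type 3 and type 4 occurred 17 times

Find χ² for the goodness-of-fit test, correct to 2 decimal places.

13.34

Ratio total = 20. Expected counts: 60×5/20 = 15, 60×4/20 = 12, 60×6/20 = 18, 60×5/20 = 15.
χ² = (17−15)²/15 + (1−12)²/12 + (25−18)²/18 + (17−15)²/15
   = 0.267 + 10.083 + 2.722 + 0.267
Sum = 13.34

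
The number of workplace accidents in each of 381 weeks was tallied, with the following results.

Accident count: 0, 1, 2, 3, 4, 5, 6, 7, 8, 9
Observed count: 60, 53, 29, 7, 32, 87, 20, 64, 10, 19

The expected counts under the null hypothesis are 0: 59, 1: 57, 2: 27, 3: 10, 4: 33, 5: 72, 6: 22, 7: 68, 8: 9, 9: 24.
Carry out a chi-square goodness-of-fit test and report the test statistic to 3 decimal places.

χ² = (60−59)²/59 + (53−57)²/57 + (29−27)²/27 + (7−10)²/10 + (32−33)²/33 + (87−72)²/72 + (20−22)²/22 + (64−68)²/68 + (10−9)²/9 + (19−24)²/24
   = 0.0169 + 0.2807 + 0.1481 + 0.9000 + 0.0303 + 3.1250 + 0.1818 + 0.2353 + 0.1111 + 1.0417
Sum = 6.071

6.071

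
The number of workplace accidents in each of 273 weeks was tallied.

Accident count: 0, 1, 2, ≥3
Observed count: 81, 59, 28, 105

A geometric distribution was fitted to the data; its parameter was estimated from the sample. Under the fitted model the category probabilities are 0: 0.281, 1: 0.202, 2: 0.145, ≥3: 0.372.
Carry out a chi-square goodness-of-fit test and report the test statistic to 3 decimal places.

4.016

Expected counts E_i = n·p_i: 273×0.281 = 76.713, 273×0.202 = 55.146, 273×0.145 = 39.585, 273×0.372 = 101.556.
cat         O        E   (O−E)²/E
0          81   76.713     0.2396
1          59   55.146     0.2693
2          28   39.585     3.3905
≥3        105  101.556     0.1168
Sum = 4.016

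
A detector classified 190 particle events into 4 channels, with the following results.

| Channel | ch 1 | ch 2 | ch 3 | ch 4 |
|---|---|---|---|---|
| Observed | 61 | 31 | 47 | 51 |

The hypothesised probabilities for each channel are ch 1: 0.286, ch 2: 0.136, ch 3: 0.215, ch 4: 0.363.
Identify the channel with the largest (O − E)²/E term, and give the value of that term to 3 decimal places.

ch 4, 4.682

Expected counts E_i = n·p_i: 190×0.286 = 54.34, 190×0.136 = 25.84, 190×0.215 = 40.85, 190×0.363 = 68.97.
cat         O        E   (O−E)²/E
ch 1       61    54.34     0.8163
ch 2       31    25.84     1.0304
ch 3       47    40.85     0.9259
ch 4       51    68.97     4.6820
The largest term is for ch 4: 4.682.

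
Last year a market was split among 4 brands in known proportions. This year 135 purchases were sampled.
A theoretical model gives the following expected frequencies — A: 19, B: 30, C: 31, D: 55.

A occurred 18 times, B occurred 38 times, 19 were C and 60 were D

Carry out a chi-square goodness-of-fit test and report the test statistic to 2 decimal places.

A: (18 − 19)²/19 = 1/19 = 0.053
B: (38 − 30)²/30 = 64/30 = 2.133
C: (19 − 31)²/31 = 144/31 = 4.645
D: (60 − 55)²/55 = 25/55 = 0.455
Sum = 7.29

7.29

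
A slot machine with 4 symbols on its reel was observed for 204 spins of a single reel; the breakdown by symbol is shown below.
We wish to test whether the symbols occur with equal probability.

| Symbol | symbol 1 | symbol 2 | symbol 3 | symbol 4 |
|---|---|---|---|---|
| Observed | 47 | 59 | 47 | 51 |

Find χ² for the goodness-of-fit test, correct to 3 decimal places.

1.882

Expected count for each of the 4 categories: 204/4 = 51.
symbol 1: (47 − 51)²/51 = 16/51 = 0.3137
symbol 2: (59 − 51)²/51 = 64/51 = 1.2549
symbol 3: (47 − 51)²/51 = 16/51 = 0.3137
symbol 4: (51 − 51)²/51 = 0/51 = 0.0000
Sum = 1.882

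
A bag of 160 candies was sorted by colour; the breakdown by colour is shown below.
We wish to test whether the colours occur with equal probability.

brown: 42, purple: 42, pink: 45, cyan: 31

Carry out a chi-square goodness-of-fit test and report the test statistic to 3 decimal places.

2.850

Under H₀ each category has probability 1/4, so each expected count is 160/4 = 40.
brown: (42 − 40)²/40 = 4/40 = 0.1000
purple: (42 − 40)²/40 = 4/40 = 0.1000
pink: (45 − 40)²/40 = 25/40 = 0.6250
cyan: (31 − 40)²/40 = 81/40 = 2.0250
Sum = 2.850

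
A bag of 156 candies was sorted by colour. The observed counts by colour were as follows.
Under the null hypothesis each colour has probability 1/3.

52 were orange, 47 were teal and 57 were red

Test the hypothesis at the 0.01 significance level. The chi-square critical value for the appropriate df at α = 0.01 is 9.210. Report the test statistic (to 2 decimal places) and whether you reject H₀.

0.96; do not reject

Under H₀ each category has probability 1/3, so each expected count is 156/3 = 52.
orange: (52 − 52)²/52 = 0/52 = 0.000
teal: (47 − 52)²/52 = 25/52 = 0.481
red: (57 − 52)²/52 = 25/52 = 0.481
Sum = 0.96
df = 2. Since 0.96 < 9.210, we do not reject H₀.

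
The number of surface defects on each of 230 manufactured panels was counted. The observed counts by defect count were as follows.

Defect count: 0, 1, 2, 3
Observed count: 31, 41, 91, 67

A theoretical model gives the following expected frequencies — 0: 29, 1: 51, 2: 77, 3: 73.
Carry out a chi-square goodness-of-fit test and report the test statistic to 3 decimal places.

5.137

0: (31 − 29)²/29 = 4/29 = 0.1379
1: (41 − 51)²/51 = 100/51 = 1.9608
2: (91 − 77)²/77 = 196/77 = 2.5455
3: (67 − 73)²/73 = 36/73 = 0.4932
Sum = 5.137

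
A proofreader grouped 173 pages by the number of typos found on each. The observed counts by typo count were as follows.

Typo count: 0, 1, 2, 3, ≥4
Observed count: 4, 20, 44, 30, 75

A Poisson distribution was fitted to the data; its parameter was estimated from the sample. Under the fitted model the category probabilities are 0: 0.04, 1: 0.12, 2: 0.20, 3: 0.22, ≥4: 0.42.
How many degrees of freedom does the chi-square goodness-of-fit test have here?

3

There are k = 5 categories and 1 parameter estimated from the data, so df = 5 − 1 − 1 = 3.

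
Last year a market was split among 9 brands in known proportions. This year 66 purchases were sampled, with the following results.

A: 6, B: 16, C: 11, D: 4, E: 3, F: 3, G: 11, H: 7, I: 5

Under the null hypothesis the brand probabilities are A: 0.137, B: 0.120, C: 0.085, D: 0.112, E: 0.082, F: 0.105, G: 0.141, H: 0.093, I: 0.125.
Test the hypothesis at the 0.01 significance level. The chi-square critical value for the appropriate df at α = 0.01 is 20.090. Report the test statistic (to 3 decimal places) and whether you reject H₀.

21.015; reject

Expected counts E_i = n·p_i: 66×0.137 = 9.042, 66×0.120 = 7.92, 66×0.085 = 5.61, 66×0.112 = 7.392, 66×0.082 = 5.412, 66×0.105 = 6.93, 66×0.141 = 9.306, 66×0.093 = 6.138, 66×0.125 = 8.25.
χ² = (6−9.042)²/9.042 + (16−7.92)²/7.92 + (11−5.61)²/5.61 + (4−7.392)²/7.392 + (3−5.412)²/5.412 + (3−6.93)²/6.93 + (11−9.306)²/9.306 + (7−6.138)²/6.138 + (5−8.25)²/8.25
   = 1.0234 + 8.2432 + 5.1786 + 1.5565 + 1.0750 + 2.2287 + 0.3084 + 0.1211 + 1.2803
Sum = 21.015
df = 8. Since 21.015 > 20.090, we reject H₀.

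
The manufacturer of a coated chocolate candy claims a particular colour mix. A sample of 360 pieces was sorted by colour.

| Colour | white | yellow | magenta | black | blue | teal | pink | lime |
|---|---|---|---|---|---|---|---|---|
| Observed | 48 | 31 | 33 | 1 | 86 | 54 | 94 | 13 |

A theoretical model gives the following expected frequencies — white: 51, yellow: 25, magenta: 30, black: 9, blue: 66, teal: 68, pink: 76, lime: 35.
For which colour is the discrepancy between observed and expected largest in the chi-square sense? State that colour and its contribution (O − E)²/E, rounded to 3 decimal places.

white: (48 − 51)²/51 = 9/51 = 0.1765
yellow: (31 − 25)²/25 = 36/25 = 1.4400
magenta: (33 − 30)²/30 = 9/30 = 0.3000
black: (1 − 9)²/9 = 64/9 = 7.1111
blue: (86 − 66)²/66 = 400/66 = 6.0606
teal: (54 − 68)²/68 = 196/68 = 2.8824
pink: (94 − 76)²/76 = 324/76 = 4.2632
lime: (13 − 35)²/35 = 484/35 = 13.8286
The largest term is for lime: 13.829.

lime, 13.829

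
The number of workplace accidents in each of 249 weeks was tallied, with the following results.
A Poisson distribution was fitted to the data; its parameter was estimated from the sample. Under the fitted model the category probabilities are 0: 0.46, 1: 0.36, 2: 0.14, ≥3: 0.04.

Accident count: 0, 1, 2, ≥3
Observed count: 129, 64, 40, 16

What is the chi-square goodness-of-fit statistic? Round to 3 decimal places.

Expected counts E_i = n·p_i: 249×0.46 = 114.54, 249×0.36 = 89.64, 249×0.14 = 34.86, 249×0.04 = 9.96.
cat         O        E   (O−E)²/E
0         129   114.54     1.8255
1          64    89.64     7.3339
2          40    34.86     0.7579
≥3         16     9.96     3.6628
Sum = 13.580

13.580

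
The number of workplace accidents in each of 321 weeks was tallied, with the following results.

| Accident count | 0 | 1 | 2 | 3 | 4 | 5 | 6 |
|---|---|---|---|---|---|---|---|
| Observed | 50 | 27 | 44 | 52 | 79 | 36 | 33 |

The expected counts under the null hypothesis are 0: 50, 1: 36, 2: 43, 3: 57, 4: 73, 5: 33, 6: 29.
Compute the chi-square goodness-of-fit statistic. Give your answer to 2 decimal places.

4.03

χ² = (50−50)²/50 + (27−36)²/36 + (44−43)²/43 + (52−57)²/57 + (79−73)²/73 + (36−33)²/33 + (33−29)²/29
   = 0.000 + 2.250 + 0.023 + 0.439 + 0.493 + 0.273 + 0.552
Sum = 4.03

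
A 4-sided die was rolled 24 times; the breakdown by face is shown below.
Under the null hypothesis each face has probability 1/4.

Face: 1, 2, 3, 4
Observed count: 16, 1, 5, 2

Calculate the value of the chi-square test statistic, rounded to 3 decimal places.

Expected count for each of the 4 categories: 24/4 = 6.
χ² = (16−6)²/6 + (1−6)²/6 + (5−6)²/6 + (2−6)²/6
   = 16.6667 + 4.1667 + 0.1667 + 2.6667
Sum = 23.667

23.667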